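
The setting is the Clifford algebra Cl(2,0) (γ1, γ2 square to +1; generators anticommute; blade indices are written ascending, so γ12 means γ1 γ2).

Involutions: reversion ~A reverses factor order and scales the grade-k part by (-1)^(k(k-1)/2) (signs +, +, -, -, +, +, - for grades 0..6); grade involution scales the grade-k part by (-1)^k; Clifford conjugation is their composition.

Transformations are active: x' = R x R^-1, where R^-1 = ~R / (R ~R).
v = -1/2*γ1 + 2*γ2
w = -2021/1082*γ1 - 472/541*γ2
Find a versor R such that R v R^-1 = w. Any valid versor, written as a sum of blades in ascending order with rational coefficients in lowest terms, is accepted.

R = v + w = -1281/541*γ1 + 610/541*γ2 works: the equal norms (17/4) guarantee its sandwich swaps v into w.
Answer: -1281/541*γ1 + 610/541*γ2


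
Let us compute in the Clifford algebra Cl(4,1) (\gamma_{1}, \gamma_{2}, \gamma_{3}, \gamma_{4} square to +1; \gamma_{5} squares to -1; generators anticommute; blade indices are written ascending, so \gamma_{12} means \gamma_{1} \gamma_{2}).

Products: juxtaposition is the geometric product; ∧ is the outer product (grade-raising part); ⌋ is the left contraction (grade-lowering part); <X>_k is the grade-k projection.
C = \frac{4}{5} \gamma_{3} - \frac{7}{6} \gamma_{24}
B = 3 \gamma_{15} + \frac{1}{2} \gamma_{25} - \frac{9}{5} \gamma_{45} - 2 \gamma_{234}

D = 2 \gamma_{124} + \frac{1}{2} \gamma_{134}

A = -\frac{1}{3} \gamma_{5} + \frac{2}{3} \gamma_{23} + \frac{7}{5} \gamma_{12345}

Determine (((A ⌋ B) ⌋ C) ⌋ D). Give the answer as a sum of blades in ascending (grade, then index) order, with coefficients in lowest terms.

step 1: -\gamma_{1} - \frac{1}{6} \gamma_{2} + \frac{29}{15} \gamma_{4}
step 2: \frac{203}{90} \gamma_{2} + \frac{7}{36} \gamma_{4}
step 3: \frac{7}{18} \gamma_{12} + \frac{7}{72} \gamma_{13} - \frac{203}{45} \gamma_{14}
Answer: \frac{7}{18} \gamma_{12} + \frac{7}{72} \gamma_{13} - \frac{203}{45} \gamma_{14}


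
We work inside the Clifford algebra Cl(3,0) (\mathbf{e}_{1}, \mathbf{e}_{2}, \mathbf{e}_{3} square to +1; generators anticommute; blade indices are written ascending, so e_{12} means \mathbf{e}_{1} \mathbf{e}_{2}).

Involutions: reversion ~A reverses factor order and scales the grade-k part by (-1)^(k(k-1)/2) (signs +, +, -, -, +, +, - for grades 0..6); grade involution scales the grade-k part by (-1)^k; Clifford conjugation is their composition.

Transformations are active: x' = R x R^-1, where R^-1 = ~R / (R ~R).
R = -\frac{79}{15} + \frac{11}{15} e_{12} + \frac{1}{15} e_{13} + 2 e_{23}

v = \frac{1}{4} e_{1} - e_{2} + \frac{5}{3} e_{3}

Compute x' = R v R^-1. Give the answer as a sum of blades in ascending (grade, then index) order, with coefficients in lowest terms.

~R = -\frac{79}{15} - \frac{11}{15} e_{12} - \frac{1}{15} e_{13} - 2 e_{23}, and R ~R = \frac{807}{25}, so R^-1 = ~R / (\frac{807}{25}).
R v = -\frac{349}{180} e_{1} + \frac{101}{12} e_{2} - \frac{1223}{180} e_{3} + \frac{161}{90} e_{123}
Answer: \frac{52673}{87156} e_{1} - \frac{76429}{43578} e_{2} + \frac{27529}{43578} e_{3}


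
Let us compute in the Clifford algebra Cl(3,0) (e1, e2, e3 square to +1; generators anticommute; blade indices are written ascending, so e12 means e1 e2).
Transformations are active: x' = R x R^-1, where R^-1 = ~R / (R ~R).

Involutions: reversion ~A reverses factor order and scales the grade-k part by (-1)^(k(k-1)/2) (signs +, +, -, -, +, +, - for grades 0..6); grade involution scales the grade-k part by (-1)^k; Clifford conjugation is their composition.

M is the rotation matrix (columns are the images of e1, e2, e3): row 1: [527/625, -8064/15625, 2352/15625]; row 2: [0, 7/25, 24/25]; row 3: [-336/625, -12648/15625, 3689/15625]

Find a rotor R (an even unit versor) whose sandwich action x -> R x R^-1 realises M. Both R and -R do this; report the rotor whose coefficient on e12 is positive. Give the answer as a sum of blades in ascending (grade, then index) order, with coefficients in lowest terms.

Method: write R = a + b12*e12 + b13*e13 + b23*e23 with a^2 + b12^2 + b13^2 + b23^2 = 1 (so R^-1 = ~R). Expanding the columns R e_j ~R gives tr M = 4a^2 - 1 and, from the antisymmetric part, M21 - M12 = -4a*b12, M13 - M31 = 4a*b13, M32 - M23 = -4a*b23.
Here tr M = 21239/15625, so a^2 = (1 + tr M)/4 = 9216/15625 and a = ±96/125. Taking a = 96/125: M21 - M12 = 8064/15625, M13 - M31 = 10752/15625, M32 - M23 = -27648/15625, giving b12 = -21/125, b13 = 28/125, b23 = 72/125, i.e. R = 96/125 - 21/125*e12 + 28/125*e13 + 72/125*e23.
Its e12 coefficient is negative, so report the other preimage -R.
Answer: -96/125 + 21/125*e12 - 28/125*e13 - 72/125*e23. Recall the cover is two-to-one: with M of trace 21239/15625, both preimages act alike, and the stated e12 sign chooses the sheet.


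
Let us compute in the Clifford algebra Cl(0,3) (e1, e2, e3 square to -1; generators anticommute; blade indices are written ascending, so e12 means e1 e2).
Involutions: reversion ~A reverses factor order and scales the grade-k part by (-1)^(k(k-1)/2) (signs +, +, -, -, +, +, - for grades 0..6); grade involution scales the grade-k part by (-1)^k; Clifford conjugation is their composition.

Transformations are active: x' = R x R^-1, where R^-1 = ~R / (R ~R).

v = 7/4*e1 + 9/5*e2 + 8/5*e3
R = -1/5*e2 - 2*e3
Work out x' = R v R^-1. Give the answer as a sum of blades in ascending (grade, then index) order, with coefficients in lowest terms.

~R = -1/5*e2 - 2*e3, and R ~R = -101/25, so R^-1 = ~R / (-101/25).
R v = 89/25 + 7/20*e12 + 7/2*e13 + 82/25*e23
Answer: -7/4*e1 - 731/505*e2 + 972/505*e3


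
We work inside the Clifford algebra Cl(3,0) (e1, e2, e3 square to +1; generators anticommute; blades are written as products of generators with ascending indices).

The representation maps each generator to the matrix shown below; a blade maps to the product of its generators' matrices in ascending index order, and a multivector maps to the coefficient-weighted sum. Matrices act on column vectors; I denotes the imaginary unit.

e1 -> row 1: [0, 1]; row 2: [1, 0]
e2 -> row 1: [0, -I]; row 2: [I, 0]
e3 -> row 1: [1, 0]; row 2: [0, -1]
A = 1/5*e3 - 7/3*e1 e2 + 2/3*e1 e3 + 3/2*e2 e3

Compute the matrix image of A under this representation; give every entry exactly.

Bivector images (products of the table entries): rho(e1 e2) = rho(e1)rho(e2) = row 1: [I, 0]; row 2: [0, -I]; rho(e1 e3) = rho(e1)rho(e3) = row 1: [0, -1]; row 2: [1, 0]; rho(e2 e3) = rho(e2)rho(e3) = row 1: [0, I]; row 2: [I, 0].
M = (1/5)*rho(e3) + (-7/3)*rho(e1 e2) + (2/3)*rho(e1 e3) + (3/2)*rho(e2 e3), summed entrywise:
Answer: row 1: [1/5 - 7*I/3, -2/3 + 3*I/2]; row 2: [2/3 + 3*I/2, -1/5 + 7*I/3]


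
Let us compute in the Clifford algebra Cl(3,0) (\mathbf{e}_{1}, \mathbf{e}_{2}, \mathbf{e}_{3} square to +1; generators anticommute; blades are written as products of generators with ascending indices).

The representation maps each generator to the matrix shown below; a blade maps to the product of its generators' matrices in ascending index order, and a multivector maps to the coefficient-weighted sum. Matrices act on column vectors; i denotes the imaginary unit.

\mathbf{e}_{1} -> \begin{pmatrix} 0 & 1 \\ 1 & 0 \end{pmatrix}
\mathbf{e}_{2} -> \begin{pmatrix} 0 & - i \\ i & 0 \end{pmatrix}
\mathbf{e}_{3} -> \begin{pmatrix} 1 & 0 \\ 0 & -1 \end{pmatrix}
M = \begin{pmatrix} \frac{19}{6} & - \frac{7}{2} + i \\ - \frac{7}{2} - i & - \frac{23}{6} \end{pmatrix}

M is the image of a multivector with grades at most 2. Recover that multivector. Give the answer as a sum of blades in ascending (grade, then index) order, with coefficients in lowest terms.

Method: 1, rho(e_{1}), rho(e_{2}), rho(e_{3}) form a trace-orthogonal basis of the 2x2 complex matrices (tr(X Y) = 2 if X = Y, else 0), so M = m0*1 + m1*rho(e_{1}) + m2*rho(e_{2}) + m3*rho(e_{3}) with m0 = tr(M)/2 = - \frac{1}{3}, m1 = tr(M rho(e_{1}))/2 = - \frac{7}{2}, m2 = tr(M rho(e_{2}))/2 = -1, m3 = tr(M rho(e_{3}))/2 = \frac{7}{2}.
Multiplying table entries, the bivector images are rho(e_{1} e_{2}) = i*rho(e_{3}), rho(e_{1} e_{3}) = -i*rho(e_{2}), rho(e_{2} e_{3}) = i*rho(e_{1}); with real blade coefficients the real parts of m0..m3 are the coefficients of 1, e_{1}, e_{2}, e_{3} and the imaginary parts give the bivectors (e_{2} e_{3}: Im m1, e_{1} e_{3}: -Im m2, e_{1} e_{2}: Im m3).
Answer: -\frac{1}{3} - \frac{7}{2} e_{1} - e_{2} + \frac{7}{2} e_{3}


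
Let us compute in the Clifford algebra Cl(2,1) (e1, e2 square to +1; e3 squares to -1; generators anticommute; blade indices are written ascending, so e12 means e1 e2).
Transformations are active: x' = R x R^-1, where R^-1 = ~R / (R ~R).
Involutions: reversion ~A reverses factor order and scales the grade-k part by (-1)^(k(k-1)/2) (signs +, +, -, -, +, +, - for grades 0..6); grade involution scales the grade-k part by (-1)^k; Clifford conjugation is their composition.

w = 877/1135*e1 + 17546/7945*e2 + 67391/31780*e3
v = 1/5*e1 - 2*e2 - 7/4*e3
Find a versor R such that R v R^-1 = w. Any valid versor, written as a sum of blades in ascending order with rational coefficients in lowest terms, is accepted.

Reasoning: v^2 = w^2 = 391/400 since conjugation preserves the quadratic form; R = v + w = 1104/1135*e1 + 1656/7945*e2 + 2944/7945*e3 is then valid when invertible, keeping its own part and reversing (v - w)/2.
Answer: 1104/1135*e1 + 1656/7945*e2 + 2944/7945*e3


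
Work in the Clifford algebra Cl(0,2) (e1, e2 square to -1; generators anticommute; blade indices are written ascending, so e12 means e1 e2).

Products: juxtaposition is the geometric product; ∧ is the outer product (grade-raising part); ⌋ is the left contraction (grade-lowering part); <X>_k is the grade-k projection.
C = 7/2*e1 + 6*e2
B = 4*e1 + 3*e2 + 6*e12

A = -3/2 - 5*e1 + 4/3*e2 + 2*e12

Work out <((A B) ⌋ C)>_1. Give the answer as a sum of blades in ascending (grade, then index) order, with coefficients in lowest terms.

step 1: 4 - 4*e1 + 67/2*e2 - 88/3*e12
step 2: -187 + 14*e1 + 24*e2
step 3: 14*e1 + 24*e2
Answer: 14*e1 + 24*e2


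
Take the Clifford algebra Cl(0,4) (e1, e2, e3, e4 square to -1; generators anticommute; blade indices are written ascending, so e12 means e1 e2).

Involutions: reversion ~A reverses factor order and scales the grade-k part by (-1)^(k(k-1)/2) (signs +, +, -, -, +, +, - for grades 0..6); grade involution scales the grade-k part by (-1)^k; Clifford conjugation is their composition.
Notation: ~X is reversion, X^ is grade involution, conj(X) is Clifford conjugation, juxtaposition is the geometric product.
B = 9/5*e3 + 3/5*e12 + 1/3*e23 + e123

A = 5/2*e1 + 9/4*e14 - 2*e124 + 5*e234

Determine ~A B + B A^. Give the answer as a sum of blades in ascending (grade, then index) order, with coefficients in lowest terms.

first term: -3/2*e2 + 7/15*e4 + 9/2*e13 - 5*e14 - 5/2*e23 - 153/20*e24 + 2*e34 + 5/6*e123 + 23/60*e134 - 9/4*e234 - 87/20*e1234
second term: -3/2*e2 + 7/15*e4 + 9/2*e13 + 5*e14 + 5/2*e23 - 153/20*e24 - 2*e34 - 5/6*e123 - 23/60*e134 - 9/4*e234 + 87/20*e1234
Answer: -3*e2 + 14/15*e4 + 9*e13 - 153/10*e24 - 9/2*e234


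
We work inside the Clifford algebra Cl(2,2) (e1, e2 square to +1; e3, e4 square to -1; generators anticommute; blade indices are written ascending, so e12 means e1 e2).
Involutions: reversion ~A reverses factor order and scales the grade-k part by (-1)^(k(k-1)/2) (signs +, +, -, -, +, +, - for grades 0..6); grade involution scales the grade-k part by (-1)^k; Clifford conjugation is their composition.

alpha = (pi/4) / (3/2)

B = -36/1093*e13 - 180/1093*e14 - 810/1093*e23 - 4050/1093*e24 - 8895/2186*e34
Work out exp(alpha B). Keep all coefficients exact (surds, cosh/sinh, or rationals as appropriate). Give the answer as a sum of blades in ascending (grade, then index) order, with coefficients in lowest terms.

B^2 term by term: the squares give (-36/1093)^2*(e13)^2 + (-180/1093)^2*(e14)^2 + (-810/1093)^2*(e23)^2 + (-4050/1093)^2*(e24)^2 + (-8895/2186)^2*(e34)^2 = 1296/1194649*(+1) + 32400/1194649*(+1) + 656100/1194649*(+1) + 16402500/1194649*(+1) + 79121025/4778596*(-1) = -9/4 (each basis 2-blade squares to minus the product of its generators' squares); cross terms between blades sharing an index anticommute and cancel; the commuting (index-disjoint) pairs give grade-4 terms 2*c*c'*(blade product), which cancel blade by blade — e1234: -291600/1194649 + 291600/1194649 = 0 — confirming B is simple. So B^2 = -9/4.
B^2 = -9/4 — circular case — the even/odd split gives cos and sin: l = 3/2, alpha*l = pi/4, so exp(alpha B) = cos(pi/4) + (sin(pi/4)/(3/2))*B = sqrt(2)/2 + (sqrt(2)/3)*B.
Answer: sqrt(2)/2 - 12*sqrt(2)/1093*e13 - 60*sqrt(2)/1093*e14 - 270*sqrt(2)/1093*e23 - 1350*sqrt(2)/1093*e24 - 2965*sqrt(2)/2186*e34


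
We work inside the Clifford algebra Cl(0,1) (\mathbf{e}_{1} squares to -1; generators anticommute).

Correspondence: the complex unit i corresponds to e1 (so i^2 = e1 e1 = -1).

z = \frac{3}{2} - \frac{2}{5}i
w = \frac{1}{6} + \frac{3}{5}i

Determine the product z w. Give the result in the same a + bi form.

In blades: z = \frac{3}{2} - \frac{2}{5} e_{1}, w = \frac{1}{6} + \frac{3}{5} e_{1}.
Distribute z over w term by term (generator squares from the signature, products reordered to ascending indices): (\frac{3}{2})*w = \frac{1}{4} + \frac{9}{10} e_{1}; (-\frac{2}{5} e_{1})*w = \frac{6}{25} - \frac{1}{15} e_{1}.
Sum: \frac{49}{100} + \frac{5}{6} e_{1}; translating back through the correspondence:
Answer: \frac{49}{100} + \frac{5}{6}i


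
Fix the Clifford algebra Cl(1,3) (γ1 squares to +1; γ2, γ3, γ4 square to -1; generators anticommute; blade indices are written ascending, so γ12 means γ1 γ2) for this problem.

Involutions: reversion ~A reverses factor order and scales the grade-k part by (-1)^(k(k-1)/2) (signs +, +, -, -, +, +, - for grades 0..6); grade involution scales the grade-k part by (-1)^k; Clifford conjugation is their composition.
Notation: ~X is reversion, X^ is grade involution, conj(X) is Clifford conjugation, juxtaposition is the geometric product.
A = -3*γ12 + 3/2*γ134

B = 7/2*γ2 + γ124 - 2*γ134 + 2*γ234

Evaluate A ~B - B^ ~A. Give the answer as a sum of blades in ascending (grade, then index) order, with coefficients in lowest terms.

first term: -3 + 21/2*γ1 + 3*γ4 + 3*γ12 + 3/2*γ23 - 6*γ134 + 6*γ234 + 21/4*γ1234
second term: 3 - 21/2*γ1 - 3*γ4 + 3*γ12 + 3/2*γ23 - 6*γ134 + 6*γ234 - 21/4*γ1234
Answer: -6 + 21*γ1 + 6*γ4 + 21/2*γ1234


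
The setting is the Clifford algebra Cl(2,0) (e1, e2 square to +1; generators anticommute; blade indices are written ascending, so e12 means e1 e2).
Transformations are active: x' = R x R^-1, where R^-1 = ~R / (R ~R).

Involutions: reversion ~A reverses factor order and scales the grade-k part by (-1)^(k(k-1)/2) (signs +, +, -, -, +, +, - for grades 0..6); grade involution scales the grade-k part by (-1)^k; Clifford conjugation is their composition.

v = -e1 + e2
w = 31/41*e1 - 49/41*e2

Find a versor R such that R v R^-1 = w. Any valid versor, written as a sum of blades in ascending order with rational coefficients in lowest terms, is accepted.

A norm check does it: q(v) = q(w) = 2, hence R = v + w = -10/41*e1 - 8/41*e2 realises the map — parallel part kept, (v - w)/2 negated, v carried to w.
Answer: -10/41*e1 - 8/41*e2


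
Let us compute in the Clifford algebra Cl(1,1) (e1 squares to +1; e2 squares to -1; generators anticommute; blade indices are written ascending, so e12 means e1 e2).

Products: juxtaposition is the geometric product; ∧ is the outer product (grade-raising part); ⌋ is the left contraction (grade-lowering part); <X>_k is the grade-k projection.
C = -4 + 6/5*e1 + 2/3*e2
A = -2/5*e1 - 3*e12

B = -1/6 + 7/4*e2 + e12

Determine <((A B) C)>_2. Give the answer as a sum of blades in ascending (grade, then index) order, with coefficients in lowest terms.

step 1: -3 + 319/60*e1 - 2/5*e2 - 1/5*e12
step 2: 2797/150 - 371/15*e1 - 4/25*e2 + 2171/450*e12
step 3: 2171/450*e12
Answer: 2171/450*e12


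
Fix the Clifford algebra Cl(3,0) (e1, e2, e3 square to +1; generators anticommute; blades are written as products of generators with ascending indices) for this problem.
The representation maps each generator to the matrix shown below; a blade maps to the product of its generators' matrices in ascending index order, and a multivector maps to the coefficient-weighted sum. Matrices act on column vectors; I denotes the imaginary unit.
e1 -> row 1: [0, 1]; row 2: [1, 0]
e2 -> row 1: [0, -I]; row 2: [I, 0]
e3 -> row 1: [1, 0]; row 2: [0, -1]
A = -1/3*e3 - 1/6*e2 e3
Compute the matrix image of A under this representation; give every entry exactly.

Bivector images (products of the table entries): rho(e2 e3) = rho(e2)rho(e3) = row 1: [0, I]; row 2: [I, 0].
M = (-1/3)*rho(e3) + (-1/6)*rho(e2 e3), summed entrywise:
Answer: row 1: [-1/3, -I/6]; row 2: [-I/6, 1/3]


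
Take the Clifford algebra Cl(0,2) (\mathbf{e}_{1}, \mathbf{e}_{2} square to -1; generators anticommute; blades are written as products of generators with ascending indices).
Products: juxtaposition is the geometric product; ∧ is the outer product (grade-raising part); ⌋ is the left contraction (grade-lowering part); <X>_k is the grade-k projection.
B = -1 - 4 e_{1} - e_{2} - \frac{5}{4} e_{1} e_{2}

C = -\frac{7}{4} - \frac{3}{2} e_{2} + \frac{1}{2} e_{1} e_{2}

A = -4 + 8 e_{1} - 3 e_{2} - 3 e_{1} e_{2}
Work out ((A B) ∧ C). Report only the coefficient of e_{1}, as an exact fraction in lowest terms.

step 1: \frac{117}{4} + \frac{35}{4} e_{1} + 29 e_{2} - 12 e_{1} e_{2}
step 2: -\frac{819}{16} - \frac{245}{16} e_{1} - \frac{757}{8} e_{2} + \frac{45}{2} e_{1} e_{2}
Answer: -\frac{245}{16}


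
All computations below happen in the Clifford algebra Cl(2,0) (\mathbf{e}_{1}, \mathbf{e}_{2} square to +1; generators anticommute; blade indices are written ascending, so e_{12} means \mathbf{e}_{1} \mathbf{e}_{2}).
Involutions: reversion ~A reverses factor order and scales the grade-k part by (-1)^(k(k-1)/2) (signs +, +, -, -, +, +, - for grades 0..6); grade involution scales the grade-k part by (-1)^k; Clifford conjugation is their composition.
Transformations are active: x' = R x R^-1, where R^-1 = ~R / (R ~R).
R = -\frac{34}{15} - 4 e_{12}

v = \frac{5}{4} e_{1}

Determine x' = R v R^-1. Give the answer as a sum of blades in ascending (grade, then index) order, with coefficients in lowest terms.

~R = -\frac{34}{15} + 4 e_{12}, and R ~R = \frac{4756}{225}, so R^-1 = ~R / (\frac{4756}{225}).
R v = -\frac{17}{6} e_{1} + 5 e_{2}
Answer: -\frac{3055}{4756} e_{1} - \frac{1275}{1189} e_{2}


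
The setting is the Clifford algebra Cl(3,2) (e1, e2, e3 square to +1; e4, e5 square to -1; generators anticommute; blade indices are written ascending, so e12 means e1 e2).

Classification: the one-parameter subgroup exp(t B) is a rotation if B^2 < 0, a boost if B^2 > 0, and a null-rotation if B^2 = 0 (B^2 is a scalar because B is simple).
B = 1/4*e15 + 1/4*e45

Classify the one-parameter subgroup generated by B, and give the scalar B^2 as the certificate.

B^2 term by term: the squares give (1/4)^2*(e15)^2 + (1/4)^2*(e45)^2 = 1/16*(+1) + 1/16*(-1) = 0 (each basis 2-blade squares to minus the product of its generators' squares); cross terms between blades sharing an index anticommute and cancel. So B^2 = 0.
Answer: null-rotation, certificate B^2 = 0. Why this suffices: the scalar 0 survives any versor conjugation, so its sign alone determines the class however B is presented.


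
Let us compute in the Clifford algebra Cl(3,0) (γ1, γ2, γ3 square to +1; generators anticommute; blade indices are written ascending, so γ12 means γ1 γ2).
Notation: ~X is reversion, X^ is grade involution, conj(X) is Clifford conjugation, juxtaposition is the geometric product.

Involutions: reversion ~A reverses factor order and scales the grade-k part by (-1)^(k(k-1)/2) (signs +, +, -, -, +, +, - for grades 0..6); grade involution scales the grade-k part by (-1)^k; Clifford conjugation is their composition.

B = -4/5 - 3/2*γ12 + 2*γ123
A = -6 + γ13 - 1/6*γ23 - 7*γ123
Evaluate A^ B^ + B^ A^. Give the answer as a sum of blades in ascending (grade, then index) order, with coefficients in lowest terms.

first term: 94/5 - 1/3*γ1 - 2*γ2 + 21/2*γ3 + 9*γ12 - 21/20*γ13 - 41/30*γ23 + 32/5*γ123
second term: 94/5 - 1/3*γ1 - 2*γ2 + 21/2*γ3 + 9*γ12 - 11/20*γ13 + 49/30*γ23 + 32/5*γ123
Answer: 188/5 - 2/3*γ1 - 4*γ2 + 21*γ3 + 18*γ12 - 8/5*γ13 + 4/15*γ23 + 64/5*γ123


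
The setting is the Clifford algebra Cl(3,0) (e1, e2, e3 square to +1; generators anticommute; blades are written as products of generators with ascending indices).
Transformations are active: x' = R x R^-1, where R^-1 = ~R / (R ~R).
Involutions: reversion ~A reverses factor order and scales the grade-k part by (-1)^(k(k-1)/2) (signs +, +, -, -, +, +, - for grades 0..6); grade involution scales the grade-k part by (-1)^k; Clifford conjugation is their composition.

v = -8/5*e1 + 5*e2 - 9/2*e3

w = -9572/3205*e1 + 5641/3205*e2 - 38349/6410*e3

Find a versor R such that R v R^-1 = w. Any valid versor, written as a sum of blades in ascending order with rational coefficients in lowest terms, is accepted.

Key observation: q(v) = q(w) = 4781/100 (sandwiches preserve the norm), so R = v + w = -2940/641*e1 + 21666/3205*e2 - 33597/3205*e3 works whenever it is invertible — the component of v along it is kept and (v - w)/2 reverses, sending v to w.
Answer: -2940/641*e1 + 21666/3205*e2 - 33597/3205*e3


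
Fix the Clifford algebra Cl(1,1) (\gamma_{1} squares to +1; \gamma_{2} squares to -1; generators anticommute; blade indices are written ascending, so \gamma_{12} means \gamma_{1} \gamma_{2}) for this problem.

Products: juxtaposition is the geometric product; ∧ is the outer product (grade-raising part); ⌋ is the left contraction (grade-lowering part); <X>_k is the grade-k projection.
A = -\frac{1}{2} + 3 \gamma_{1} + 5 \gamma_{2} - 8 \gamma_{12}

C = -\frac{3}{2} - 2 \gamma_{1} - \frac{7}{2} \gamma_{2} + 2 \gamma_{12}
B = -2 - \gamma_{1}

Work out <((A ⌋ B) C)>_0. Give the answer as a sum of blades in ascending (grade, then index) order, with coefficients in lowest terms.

step 1: -2 + \frac{1}{2} \gamma_{1}
step 2: 2 + \frac{13}{4} \gamma_{1} + 8 \gamma_{2} - \frac{23}{4} \gamma_{12}
step 3: 2
Answer: 2


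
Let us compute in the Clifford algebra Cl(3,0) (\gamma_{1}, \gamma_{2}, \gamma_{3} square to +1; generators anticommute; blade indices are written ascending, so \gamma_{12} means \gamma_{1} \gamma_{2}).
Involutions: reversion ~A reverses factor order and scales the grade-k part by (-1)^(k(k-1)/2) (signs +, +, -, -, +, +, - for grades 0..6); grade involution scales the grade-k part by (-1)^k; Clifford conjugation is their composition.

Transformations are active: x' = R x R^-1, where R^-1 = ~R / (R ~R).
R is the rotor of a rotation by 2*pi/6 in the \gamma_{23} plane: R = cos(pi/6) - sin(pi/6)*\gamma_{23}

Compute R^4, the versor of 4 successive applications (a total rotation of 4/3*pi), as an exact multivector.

Rotor phase runs at HALF the rotation angle; powers of one rotor simply add phase, so after 4 steps in \gamma_{23} the phase is 4*pi/6 = \frac{2 \pi}{3} and R^4 = cos(\frac{2 \pi}{3}) - sin(\frac{2 \pi}{3})*\gamma_{23}.
cos(\frac{2 \pi}{3}) = - \frac{1}{2} and sin(\frac{2 \pi}{3}) = \frac{\sqrt{3}}{2}, so R^4 = -\frac{1}{2} - \frac{\sqrt{3}}{2} \gamma_{23}. The net rotation is 4/3*pi; the rotor keeps the half-angle phase exactly.
Answer: -\frac{1}{2} - \frac{\sqrt{3}}{2} \gamma_{23}


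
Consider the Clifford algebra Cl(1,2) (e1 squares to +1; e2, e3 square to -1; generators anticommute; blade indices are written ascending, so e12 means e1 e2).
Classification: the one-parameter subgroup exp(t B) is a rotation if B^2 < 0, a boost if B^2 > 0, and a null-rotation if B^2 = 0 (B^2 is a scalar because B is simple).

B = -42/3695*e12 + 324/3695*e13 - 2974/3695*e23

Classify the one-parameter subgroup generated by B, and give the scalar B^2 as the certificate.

B^2 term by term: the squares give (-42/3695)^2*(e12)^2 + (324/3695)^2*(e13)^2 + (-2974/3695)^2*(e23)^2 = 1764/13653025*(+1) + 104976/13653025*(+1) + 8844676/13653025*(-1) = -16/25 (each basis 2-blade squares to minus the product of its generators' squares); cross terms between blades sharing an index anticommute and cancel. So B^2 = -16/25.
Answer: rotation, certificate B^2 = -16/25. Certificate logic: -16/25 is a conjugation-invariant scalar, so its sign fixes rotation versus boost versus null-rotation outright.


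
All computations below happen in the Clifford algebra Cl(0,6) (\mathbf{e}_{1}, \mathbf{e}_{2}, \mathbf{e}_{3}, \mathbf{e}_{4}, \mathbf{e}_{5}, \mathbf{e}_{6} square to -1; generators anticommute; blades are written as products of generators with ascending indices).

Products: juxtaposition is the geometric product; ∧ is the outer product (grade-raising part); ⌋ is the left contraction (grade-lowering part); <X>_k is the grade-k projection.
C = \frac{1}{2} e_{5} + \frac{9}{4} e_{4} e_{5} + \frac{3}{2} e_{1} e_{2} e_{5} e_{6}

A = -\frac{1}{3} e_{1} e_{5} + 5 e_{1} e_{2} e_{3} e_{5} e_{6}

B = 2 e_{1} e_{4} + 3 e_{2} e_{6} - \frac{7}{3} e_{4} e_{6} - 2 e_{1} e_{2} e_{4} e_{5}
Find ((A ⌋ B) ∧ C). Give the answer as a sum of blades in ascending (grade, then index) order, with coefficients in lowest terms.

step 1: -\frac{2}{3} e_{2} e_{4}
step 2: -\frac{1}{3} e_{2} e_{4} e_{5}
Answer: -\frac{1}{3} e_{2} e_{4} e_{5}


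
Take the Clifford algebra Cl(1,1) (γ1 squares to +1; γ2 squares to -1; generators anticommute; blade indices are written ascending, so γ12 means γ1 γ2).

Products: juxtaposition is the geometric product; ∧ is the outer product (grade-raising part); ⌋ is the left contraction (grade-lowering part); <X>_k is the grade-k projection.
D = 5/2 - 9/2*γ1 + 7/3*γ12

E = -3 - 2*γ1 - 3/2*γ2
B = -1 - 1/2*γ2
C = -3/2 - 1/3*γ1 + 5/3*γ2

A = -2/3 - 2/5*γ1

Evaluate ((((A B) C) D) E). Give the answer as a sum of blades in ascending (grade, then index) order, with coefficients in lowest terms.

step 1: 2/3 + 2/5*γ1 + 1/3*γ2 + 1/5*γ12
step 2: -76/45 - 52/45*γ1 + 61/90*γ2 + 43/90*γ12
step 3: 113/54 + 1699/270*γ1 + 31/27*γ2 + 41/135*γ12
step 4: -2314/135 - 3052/135*γ1 - 3227/540*γ2 - 4349/540*γ12
Answer: -2314/135 - 3052/135*γ1 - 3227/540*γ2 - 4349/540*γ12


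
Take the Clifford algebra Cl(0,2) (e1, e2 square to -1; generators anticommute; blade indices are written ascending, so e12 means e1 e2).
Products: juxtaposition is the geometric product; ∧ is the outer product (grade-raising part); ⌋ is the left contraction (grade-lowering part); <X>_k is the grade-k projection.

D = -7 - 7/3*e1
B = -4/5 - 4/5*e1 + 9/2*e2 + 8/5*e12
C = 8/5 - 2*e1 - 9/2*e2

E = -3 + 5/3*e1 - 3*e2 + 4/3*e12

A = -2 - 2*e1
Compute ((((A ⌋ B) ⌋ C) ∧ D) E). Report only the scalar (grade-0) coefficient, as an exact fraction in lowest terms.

step 1: 8/5*e1 - 29/5*e2 - 16/5*e12
step 2: -229/10
step 3: 1603/10 + 1603/30*e1
step 4: -25648/45 + 1603/15*e1 - 49693/90*e2 + 1603/30*e12
Answer: -25648/45


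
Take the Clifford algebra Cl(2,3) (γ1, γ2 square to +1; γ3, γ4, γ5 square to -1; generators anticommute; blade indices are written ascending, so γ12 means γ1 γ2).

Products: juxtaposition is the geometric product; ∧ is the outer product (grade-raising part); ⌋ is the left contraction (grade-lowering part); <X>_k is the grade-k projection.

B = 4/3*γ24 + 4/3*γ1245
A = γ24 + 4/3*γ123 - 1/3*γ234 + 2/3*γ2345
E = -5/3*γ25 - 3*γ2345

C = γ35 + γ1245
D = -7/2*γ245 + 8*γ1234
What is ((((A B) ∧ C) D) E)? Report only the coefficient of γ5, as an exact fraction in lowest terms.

step 1: 4/3 + 4/9*γ3 + 8/9*γ13 + 4/3*γ15 - 8/9*γ35 - 16/9*γ134 - 4/9*γ135 - 16/9*γ345
step 2: 4/3*γ35 + 4/3*γ1245 + 4/9*γ12345
step 3: 14/3*γ1 + 32/9*γ5 - 14/9*γ13 - 32/3*γ35 - 14/3*γ234 - 32/3*γ1245
step 4: -160/27*γ2 - 14*γ5 - 32*γ13 - 160/9*γ14 - 160/9*γ23 + 32*γ24 - 70/9*γ125 - 32/3*γ234 + 70/9*γ345 - 70/27*γ1235 + 14/3*γ1245 - 14*γ12345
Answer: -14


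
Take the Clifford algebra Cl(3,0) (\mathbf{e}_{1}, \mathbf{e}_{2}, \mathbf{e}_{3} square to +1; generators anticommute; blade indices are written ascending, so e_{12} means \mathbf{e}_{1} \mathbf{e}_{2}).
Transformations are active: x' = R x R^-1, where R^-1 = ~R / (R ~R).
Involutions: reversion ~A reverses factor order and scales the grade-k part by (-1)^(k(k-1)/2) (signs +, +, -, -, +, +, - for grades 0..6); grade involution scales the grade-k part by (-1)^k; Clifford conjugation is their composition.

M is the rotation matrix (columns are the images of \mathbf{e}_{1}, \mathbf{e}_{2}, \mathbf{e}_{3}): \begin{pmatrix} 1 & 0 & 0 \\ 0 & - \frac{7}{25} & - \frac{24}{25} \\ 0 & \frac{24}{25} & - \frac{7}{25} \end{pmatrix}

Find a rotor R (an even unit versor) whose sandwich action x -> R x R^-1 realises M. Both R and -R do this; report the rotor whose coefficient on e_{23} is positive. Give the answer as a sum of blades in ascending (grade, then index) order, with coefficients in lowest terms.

Method: write R = a + b12*e_{12} + b13*e_{13} + b23*e_{23} with a^2 + b12^2 + b13^2 + b23^2 = 1 (so R^-1 = ~R). Expanding the columns R e_j ~R gives tr M = 4a^2 - 1 and, from the antisymmetric part, M21 - M12 = -4a*b12, M13 - M31 = 4a*b13, M32 - M23 = -4a*b23.
Here tr M = \frac{11}{25}, so a^2 = (1 + tr M)/4 = \frac{9}{25} and a = ±\frac{3}{5}. Taking a = \frac{3}{5}: M21 - M12 = 0, M13 - M31 = 0, M32 - M23 = \frac{48}{25}, giving b12 = 0, b13 = 0, b23 = -\frac{4}{5}, i.e. R = \frac{3}{5} - \frac{4}{5} e_{23}.
Its e_{23} coefficient is negative, so report the other preimage -R.
Answer: -\frac{3}{5} + \frac{4}{5} e_{23}. Sheet selection: the two-to-one cover makes ±R indistinguishable at the matrix level (trace \frac{11}{25}), so uniqueness comes from the required sign on e_{23}.


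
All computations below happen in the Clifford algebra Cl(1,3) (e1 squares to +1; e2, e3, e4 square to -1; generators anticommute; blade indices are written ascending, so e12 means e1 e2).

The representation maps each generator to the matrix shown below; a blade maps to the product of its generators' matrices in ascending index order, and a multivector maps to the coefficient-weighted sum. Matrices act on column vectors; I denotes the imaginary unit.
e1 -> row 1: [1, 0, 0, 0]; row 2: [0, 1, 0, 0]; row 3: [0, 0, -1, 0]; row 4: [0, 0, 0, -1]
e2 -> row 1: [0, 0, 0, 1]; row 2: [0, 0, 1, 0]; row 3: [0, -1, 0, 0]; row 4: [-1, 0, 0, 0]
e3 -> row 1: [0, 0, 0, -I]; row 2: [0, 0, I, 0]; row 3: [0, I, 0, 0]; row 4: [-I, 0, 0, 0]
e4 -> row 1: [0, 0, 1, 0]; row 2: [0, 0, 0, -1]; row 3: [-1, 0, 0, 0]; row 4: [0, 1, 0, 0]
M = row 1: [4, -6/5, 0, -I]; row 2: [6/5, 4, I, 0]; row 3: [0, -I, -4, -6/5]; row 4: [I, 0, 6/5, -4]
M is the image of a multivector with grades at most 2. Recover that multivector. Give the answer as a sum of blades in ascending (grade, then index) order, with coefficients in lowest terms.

Method: the blade images are trace-orthogonal — tr(rho(e_A) rho(e_B)^-1) = 4 if A = B and 0 otherwise — and rho(e_A)^-1 = (e_A)^2 * rho(e_A) with (e_A)^2 = +1 or -1, so the coefficient of e_A in the preimage is (e_A)^2 * tr(M rho(e_A))/4.
Nonzero projections over blades of grade <= 2: e1: (e1)^2 = +1, tr(M rho(e1)) = 16, coefficient 4; e13: (e13)^2 = +1, tr(M rho(e13)) = 4, coefficient 1; e24: (e24)^2 = -1, tr(M rho(e24)) = 24/5, coefficient -6/5. Every other blade of grade <= 2 projects to 0.
Answer: 4*e1 + e13 - 6/5*e24


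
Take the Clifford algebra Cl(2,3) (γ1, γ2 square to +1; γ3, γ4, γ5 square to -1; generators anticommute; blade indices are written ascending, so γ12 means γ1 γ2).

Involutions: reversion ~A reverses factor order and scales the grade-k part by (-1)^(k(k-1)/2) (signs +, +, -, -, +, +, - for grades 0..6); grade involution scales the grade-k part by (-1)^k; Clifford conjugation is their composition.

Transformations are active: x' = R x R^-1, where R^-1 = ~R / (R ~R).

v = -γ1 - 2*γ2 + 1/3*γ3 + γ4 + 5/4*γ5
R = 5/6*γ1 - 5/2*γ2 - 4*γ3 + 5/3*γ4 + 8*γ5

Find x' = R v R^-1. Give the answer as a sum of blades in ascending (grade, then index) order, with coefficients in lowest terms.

~R = 5/6*γ1 - 5/2*γ2 - 4*γ3 + 5/3*γ4 + 8*γ5, and R ~R = -455/6, so R^-1 = ~R / (-455/6).
R v = -37/6 - 25/6*γ12 - 67/18*γ13 + 5/2*γ14 + 217/24*γ15 - 53/6*γ23 + 5/6*γ24 + 103/8*γ25 - 41/9*γ34 - 23/3*γ35 - 71/12*γ45
Answer: 310/273*γ1 + 145/91*γ2 - 1343/1365*γ3 - 199/273*γ4 + 93/1820*γ5


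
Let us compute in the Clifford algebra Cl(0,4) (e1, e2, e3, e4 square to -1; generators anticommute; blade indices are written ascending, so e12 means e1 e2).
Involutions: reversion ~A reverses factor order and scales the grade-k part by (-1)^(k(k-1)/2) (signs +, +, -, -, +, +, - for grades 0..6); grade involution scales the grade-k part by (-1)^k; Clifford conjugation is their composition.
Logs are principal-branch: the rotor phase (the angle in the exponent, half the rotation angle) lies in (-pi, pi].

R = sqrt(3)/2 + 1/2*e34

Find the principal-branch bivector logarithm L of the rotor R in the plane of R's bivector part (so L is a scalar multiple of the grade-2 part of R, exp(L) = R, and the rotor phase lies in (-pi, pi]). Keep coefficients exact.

The scalar part of R is sqrt(3)/2, so the principal-branch rotor phase is pinned; divide the bivector part by its sine to get the unit plane — L is the phase times that plane.
Concretely: cos(phase) = sqrt(3)/2 gives phase = ±pi/6, and since phase/sin(phase) is even the sign is immaterial: L = (phase/sin(phase)) * <R>_2 = (pi/3) * <R>_2.
Answer: pi/6*e34


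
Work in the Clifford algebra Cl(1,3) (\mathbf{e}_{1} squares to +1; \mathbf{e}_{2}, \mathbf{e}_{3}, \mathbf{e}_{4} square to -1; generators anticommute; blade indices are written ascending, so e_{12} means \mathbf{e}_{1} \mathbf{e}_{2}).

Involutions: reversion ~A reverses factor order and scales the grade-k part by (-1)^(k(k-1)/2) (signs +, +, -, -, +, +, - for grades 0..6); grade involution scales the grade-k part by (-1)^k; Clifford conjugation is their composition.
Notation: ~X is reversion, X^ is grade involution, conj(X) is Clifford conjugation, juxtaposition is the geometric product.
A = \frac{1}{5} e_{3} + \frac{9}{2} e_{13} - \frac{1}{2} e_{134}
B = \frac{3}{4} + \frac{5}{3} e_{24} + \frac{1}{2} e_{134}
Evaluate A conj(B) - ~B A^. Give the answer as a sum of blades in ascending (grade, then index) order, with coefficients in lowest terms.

first term: \frac{1}{4} + \frac{3}{20} e_{3} + \frac{9}{4} e_{4} + \frac{27}{8} e_{13} + \frac{1}{10} e_{14} - \frac{5}{6} e_{123} - \frac{3}{8} e_{134} + \frac{1}{3} e_{234} + \frac{15}{2} e_{1234}
second term: \frac{1}{4} - \frac{3}{20} e_{3} - \frac{9}{4} e_{4} + \frac{27}{8} e_{13} + \frac{1}{10} e_{14} - \frac{5}{6} e_{123} + \frac{3}{8} e_{134} - \frac{1}{3} e_{234} + \frac{15}{2} e_{1234}
Answer: \frac{3}{10} e_{3} + \frac{9}{2} e_{4} - \frac{3}{4} e_{134} + \frac{2}{3} e_{234}


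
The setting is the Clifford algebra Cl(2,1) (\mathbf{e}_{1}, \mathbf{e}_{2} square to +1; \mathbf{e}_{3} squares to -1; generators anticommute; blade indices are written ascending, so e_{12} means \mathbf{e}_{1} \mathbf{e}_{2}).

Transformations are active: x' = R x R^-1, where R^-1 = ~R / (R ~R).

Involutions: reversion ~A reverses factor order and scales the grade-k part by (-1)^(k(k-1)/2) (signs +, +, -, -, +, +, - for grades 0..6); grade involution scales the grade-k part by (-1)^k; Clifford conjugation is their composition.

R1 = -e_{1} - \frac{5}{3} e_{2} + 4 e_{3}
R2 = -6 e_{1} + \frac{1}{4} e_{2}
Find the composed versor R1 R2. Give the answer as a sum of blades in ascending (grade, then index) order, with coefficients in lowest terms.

Distribute over the terms of R2 (each basis-blade product reordered to ascending indices, repeated generators contracted through their squares):
R1 (-6 e_{1}) = 6 - 10 e_{12} + 24 e_{13}
R1 (\frac{1}{4} e_{2}) = -\frac{5}{12} - \frac{1}{4} e_{12} - e_{23}
Summing the partial products and collecting blades:
Answer: \frac{67}{12} - \frac{41}{4} e_{12} + 24 e_{13} - e_{23}


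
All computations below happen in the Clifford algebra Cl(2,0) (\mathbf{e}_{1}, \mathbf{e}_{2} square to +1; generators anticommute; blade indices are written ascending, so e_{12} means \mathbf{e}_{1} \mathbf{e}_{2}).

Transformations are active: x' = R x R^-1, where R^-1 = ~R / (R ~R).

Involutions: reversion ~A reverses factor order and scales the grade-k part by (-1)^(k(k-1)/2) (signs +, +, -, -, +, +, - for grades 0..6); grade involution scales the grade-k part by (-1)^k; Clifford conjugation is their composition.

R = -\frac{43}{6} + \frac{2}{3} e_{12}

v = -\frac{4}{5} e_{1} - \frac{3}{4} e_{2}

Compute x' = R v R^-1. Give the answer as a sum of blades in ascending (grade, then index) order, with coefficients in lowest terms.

~R = -\frac{43}{6} - \frac{2}{3} e_{12}, and R ~R = \frac{1865}{36}, so R^-1 = ~R / (\frac{1865}{36}).
R v = \frac{157}{30} e_{1} + \frac{709}{120} e_{2}
Answer: -\frac{6042}{9325} e_{1} - \frac{32999}{37300} e_{2}


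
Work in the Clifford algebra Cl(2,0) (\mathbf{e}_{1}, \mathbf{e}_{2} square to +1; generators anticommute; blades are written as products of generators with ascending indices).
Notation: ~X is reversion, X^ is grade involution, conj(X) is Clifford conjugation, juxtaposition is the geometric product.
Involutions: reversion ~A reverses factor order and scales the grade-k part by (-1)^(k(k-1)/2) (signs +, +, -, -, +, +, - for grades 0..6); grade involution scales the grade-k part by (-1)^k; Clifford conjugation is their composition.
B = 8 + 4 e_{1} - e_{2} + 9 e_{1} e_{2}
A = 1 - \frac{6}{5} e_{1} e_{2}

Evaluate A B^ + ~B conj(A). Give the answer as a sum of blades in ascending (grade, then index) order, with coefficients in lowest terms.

first term: \frac{94}{5} - \frac{26}{5} e_{1} - \frac{19}{5} e_{2} - \frac{3}{5} e_{1} e_{2}
second term: \frac{94}{5} + \frac{26}{5} e_{1} + \frac{19}{5} e_{2} + \frac{3}{5} e_{1} e_{2}
Answer: \frac{188}{5}


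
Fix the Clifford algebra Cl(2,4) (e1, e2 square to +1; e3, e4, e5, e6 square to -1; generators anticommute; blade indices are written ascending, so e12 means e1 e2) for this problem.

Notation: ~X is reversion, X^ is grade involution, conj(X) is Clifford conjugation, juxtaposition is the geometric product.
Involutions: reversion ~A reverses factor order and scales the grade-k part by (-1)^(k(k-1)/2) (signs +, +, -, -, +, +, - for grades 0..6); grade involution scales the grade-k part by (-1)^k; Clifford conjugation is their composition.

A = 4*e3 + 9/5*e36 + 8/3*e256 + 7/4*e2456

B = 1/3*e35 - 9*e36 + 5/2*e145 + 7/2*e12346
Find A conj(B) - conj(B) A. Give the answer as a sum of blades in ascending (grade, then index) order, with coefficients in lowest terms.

first term: -81/5 + 4/3*e5 - 36*e6 + 3/5*e56 - 63/10*e124 - 35/8*e126 - 49/8*e135 - 24*e235 - 8/9*e236 + 22/3*e1246 - 58/3*e1345 + 63/4*e2345 + 7/12*e2346 + 9/2*e13456
second term: -81/5 - 4/3*e5 + 36*e6 - 3/5*e56 - 63/10*e124 - 35/8*e126 + 49/8*e135 + 24*e235 + 8/9*e236 + 22/3*e1246 + 58/3*e1345 - 63/4*e2345 - 7/12*e2346 + 9/2*e13456
Answer: 8/3*e5 - 72*e6 + 6/5*e56 - 49/4*e135 - 48*e235 - 16/9*e236 - 116/3*e1345 + 63/2*e2345 + 7/6*e2346


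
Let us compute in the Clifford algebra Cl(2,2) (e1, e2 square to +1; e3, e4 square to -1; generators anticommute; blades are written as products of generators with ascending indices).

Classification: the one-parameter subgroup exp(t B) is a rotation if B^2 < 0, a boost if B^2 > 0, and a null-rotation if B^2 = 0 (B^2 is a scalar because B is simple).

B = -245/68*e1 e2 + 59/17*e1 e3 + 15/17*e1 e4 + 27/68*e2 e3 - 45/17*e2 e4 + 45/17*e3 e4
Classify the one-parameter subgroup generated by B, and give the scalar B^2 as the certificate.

B^2 term by term: the squares give (-245/68)^2*(e1 e2)^2 + (59/17)^2*(e1 e3)^2 + (15/17)^2*(e1 e4)^2 + (27/68)^2*(e2 e3)^2 + (-45/17)^2*(e2 e4)^2 + (45/17)^2*(e3 e4)^2 = 60025/4624*(-1) + 3481/289*(+1) + 225/289*(+1) + 729/4624*(+1) + 2025/289*(+1) + 2025/289*(-1) = 0 (each basis 2-blade squares to minus the product of its generators' squares); cross terms between blades sharing an index anticommute and cancel; the commuting (index-disjoint) pairs give grade-4 terms 2*c*c'*(blade product), which cancel blade by blade — e1 e2 e3 e4: -11025/578 + 5310/289 + 405/578 = 0 — confirming B is simple. So B^2 = 0.
Answer: null-rotation, certificate B^2 = 0. Why this suffices: the scalar 0 survives any versor conjugation, so its sign alone determines the class however B is presented.
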